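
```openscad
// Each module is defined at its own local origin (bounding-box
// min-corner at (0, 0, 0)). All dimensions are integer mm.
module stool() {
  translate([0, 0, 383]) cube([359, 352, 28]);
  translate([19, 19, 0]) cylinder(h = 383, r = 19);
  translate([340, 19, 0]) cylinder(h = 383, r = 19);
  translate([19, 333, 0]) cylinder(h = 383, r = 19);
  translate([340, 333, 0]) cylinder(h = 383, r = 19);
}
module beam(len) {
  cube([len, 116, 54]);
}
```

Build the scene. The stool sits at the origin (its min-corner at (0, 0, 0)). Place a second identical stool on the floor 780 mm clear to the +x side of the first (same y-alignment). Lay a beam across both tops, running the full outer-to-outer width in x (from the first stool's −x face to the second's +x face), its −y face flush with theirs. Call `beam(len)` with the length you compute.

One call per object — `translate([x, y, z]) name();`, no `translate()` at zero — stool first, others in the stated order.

stool();
translate([1139, 0, 0]) stool();
translate([0, 0, 411]) beam(1498);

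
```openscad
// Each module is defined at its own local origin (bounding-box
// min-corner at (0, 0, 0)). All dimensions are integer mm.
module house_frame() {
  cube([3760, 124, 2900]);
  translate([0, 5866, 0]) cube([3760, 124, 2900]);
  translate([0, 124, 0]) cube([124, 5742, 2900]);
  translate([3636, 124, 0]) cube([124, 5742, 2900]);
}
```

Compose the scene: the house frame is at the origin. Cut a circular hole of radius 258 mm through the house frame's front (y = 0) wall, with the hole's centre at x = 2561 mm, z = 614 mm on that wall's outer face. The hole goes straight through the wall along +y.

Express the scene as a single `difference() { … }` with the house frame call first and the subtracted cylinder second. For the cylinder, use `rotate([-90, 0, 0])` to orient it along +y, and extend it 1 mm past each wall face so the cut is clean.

difference() {
  house_frame();
  translate([2561, -1, 614]) rotate([-90, 0, 0]) cylinder(h = 126, r = 258);
}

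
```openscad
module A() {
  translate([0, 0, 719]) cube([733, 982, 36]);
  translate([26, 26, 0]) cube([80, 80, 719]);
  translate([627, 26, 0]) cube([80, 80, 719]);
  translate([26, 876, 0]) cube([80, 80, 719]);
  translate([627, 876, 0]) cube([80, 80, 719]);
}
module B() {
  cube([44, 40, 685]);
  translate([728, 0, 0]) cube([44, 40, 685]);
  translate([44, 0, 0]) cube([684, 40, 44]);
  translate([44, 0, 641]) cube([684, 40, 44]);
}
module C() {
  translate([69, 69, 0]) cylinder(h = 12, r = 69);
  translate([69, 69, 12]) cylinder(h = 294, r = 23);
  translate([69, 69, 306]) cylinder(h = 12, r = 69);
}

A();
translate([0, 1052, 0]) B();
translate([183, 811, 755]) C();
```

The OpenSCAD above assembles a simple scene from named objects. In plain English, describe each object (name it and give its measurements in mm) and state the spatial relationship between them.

A is a table: top 733 mm (x) × 982 mm (y), 36 mm thick, upper face at z = 755 mm, on four 80×80 mm square legs, each inset 26 mm from the nearest pair of top edges, running from z = 0 to the bottom of the top.

B is a rectangular picture frame lying in the x–z plane (depth along y). The opening is 684 mm wide (x) by 597 mm tall (z), surrounded by a border 44 mm wide on all four sides. The frame is 40 mm deep and is made of two full-height vertical stiles with two horizontal rails fitted between them.

C is a spool: two coaxial disc flanges of radius 69 mm and thickness 12 mm, joined by a core cylinder of radius 23 mm and height 294 mm. The lower flange rests on z = 0 and the three cylinders share a vertical axis.

The picture frame is on the floor beside the table on its +y side. The spool is on top of the table.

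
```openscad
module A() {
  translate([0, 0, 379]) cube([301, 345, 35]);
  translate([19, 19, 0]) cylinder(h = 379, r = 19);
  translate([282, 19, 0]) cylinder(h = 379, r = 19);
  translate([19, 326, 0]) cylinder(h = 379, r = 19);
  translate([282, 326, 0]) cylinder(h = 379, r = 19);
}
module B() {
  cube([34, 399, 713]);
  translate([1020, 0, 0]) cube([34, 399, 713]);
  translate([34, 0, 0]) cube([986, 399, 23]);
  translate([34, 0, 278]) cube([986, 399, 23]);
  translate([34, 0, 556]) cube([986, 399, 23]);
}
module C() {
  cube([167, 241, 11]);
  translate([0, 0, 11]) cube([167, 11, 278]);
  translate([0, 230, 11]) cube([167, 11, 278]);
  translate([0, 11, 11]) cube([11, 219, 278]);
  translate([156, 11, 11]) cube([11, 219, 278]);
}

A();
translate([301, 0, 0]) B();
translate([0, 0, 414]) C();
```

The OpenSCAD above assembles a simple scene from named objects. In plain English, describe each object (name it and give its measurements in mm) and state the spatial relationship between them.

A is a simple wooden stool: a rectangular seat 301 mm (x) by 345 mm (y), 35 mm thick, top face at z = 414 mm, on four round legs, each 38 mm in diameter. The legs rest on z = 0, each leg's axis is inset half a diameter from the nearest pair of seat edges (so the leg's bounding box is flush with the corner).

B is a bookshelf 1054 mm wide overall, 399 mm deep and 713 mm tall. The two sides are 34 mm thick vertical panels. 3 horizontal shelves of 23 mm thickness span between the inner faces of the sides; the lowest shelf sits on the floor and shelves are stacked with a clear vertical gap of 255 mm between each pair.

C is an open-topped rectangular box: outside dimensions 167×241×289 mm, with a uniform wall and base thickness of 11 mm. The base is a full 167×241 slab on the floor; four walls sit on top of the base. The front and back walls (the −y and +y sides) span the full width; the two side walls fit between them.

The bookshelf is against the stool's +x side, with their −y faces flush. The open box is on top of the stool.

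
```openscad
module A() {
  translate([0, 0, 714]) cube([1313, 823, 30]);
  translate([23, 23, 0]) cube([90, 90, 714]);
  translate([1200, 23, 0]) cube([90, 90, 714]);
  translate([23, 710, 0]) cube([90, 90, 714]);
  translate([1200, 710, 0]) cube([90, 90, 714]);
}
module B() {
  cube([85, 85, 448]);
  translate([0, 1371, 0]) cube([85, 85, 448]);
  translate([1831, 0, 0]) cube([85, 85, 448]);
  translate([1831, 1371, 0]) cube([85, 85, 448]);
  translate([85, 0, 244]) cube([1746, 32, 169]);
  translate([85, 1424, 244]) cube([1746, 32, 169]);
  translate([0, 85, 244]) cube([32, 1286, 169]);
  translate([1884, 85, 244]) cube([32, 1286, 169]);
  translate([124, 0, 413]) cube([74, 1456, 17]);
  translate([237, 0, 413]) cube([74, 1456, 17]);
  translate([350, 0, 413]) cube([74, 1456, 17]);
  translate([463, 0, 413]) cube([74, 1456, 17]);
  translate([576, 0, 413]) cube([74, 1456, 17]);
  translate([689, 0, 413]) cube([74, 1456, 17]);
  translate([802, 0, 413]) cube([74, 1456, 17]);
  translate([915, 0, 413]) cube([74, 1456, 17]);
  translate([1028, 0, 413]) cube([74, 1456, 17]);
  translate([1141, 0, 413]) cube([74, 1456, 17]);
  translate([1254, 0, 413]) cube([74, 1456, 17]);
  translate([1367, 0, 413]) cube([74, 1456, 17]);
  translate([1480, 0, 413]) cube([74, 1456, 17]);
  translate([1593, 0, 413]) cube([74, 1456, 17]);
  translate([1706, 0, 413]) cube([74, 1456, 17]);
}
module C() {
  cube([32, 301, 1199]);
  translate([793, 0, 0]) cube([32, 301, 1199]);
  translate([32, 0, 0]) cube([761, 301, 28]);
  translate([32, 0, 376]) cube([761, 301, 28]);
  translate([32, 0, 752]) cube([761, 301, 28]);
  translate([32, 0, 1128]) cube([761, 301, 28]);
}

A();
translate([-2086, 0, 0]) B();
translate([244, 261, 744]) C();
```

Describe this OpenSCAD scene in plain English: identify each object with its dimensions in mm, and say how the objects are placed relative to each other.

A is a table with a 1313×823 mm rectangular top, 30 mm thick, top surface at z = 744 mm, supported by four 90×90 mm square legs, each inset 23 mm from the nearest pair of top edges, running from the floor.

B is a bed frame 1916 mm long (x) by 1456 mm wide (y). Four 85×85 mm corner posts, 448 mm tall, at the corners of the footprint. Four rails of 32 mm thickness and 169 mm height run between adjacent posts with their undersides at z = 244 mm, their outer faces flush with the outside of the frame (the two x-running rails run between the posts' inner faces; the two y-running rails run between the posts' inner faces). 15 slats, each 74 mm wide (x) and 17 mm thick, lie across the top of the two x-running rails, running the full 1456 mm width of the frame in y; the slats are evenly spaced along x between the inner faces of the end posts with equal gaps (rounded down to the nearest mm) at the −x end and between each pair — any rounding remainder accumulates at the +x end.

C is a bookshelf 825 mm wide overall, 301 mm deep and 1199 mm tall. The two sides are 32 mm thick vertical panels. 4 horizontal shelves of 28 mm thickness span between the inner faces of the sides; the lowest shelf sits on the floor and shelves are stacked with a clear vertical gap of 348 mm between each pair.

The bed frame is on the floor beside the table on its −x side. The bookshelf is on top of the table, centred.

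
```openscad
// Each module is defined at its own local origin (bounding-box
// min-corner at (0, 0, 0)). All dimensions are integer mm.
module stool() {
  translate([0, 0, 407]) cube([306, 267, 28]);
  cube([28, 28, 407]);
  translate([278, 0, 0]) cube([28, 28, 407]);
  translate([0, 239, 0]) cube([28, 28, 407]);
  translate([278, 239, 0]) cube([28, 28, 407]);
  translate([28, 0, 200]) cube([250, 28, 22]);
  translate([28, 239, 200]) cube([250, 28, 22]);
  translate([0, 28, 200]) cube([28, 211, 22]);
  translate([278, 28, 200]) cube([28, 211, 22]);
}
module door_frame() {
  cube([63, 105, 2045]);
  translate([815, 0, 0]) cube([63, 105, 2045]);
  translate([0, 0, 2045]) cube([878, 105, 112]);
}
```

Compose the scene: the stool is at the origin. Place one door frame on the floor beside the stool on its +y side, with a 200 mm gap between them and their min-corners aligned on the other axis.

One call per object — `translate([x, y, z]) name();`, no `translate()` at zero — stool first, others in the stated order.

stool();
translate([0, 467, 0]) door_frame();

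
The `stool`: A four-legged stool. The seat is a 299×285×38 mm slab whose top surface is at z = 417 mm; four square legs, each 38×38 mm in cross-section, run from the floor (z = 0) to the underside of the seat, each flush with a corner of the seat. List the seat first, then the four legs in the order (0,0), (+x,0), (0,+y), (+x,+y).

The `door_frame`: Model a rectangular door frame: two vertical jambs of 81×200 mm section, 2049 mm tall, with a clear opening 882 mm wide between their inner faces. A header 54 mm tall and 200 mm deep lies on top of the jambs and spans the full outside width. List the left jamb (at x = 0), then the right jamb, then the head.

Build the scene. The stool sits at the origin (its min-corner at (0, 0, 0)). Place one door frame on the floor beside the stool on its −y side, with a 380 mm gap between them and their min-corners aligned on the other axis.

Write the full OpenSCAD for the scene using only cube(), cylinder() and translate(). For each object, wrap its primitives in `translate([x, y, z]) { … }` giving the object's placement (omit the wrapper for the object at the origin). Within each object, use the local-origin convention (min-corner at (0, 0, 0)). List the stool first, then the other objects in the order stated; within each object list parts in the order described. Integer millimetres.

translate([0, 0, 379]) cube([299, 285, 38]);
cube([38, 38, 379]);
translate([261, 0, 0]) cube([38, 38, 379]);
translate([0, 247, 0]) cube([38, 38, 379]);
translate([261, 247, 0]) cube([38, 38, 379]);
translate([0, -580, 0]) {
  cube([81, 200, 2049]);
  translate([963, 0, 0]) cube([81, 200, 2049]);
  translate([0, 0, 2049]) cube([1044, 200, 54]);
}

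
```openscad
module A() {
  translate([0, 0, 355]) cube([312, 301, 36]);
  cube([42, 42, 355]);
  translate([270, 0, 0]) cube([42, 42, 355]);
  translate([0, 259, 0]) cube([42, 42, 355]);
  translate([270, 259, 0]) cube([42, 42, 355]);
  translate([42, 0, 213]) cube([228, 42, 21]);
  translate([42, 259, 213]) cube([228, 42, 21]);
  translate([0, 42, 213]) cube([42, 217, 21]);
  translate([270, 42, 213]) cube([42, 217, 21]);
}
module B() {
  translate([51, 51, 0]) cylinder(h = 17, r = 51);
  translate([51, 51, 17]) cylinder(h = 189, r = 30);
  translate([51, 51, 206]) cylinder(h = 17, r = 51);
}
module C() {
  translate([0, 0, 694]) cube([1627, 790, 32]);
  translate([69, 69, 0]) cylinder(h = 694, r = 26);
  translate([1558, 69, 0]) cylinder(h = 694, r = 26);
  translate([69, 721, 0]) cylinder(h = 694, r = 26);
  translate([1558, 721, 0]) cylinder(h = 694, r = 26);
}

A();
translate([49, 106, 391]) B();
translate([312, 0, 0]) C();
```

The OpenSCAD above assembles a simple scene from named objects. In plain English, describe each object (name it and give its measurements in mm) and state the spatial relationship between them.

A is a simple wooden stool: a rectangular seat 312 mm (x) by 301 mm (y), 36 mm thick, top face at z = 391 mm, on four square legs, each 42×42 mm in cross-section. The legs rest on z = 0, each flush with a corner of the seat. Four stretchers, 42 mm wide and 21 mm tall, connect adjacent legs with their undersides at z = 213 mm, each running between the inner faces of the legs it joins and aligned with the legs' outer faces on the other axis.

B is a spool: two coaxial disc flanges of radius 51 mm and thickness 17 mm, joined by a core cylinder of radius 30 mm and height 189 mm. The lower flange rests on z = 0 and the three cylinders share a vertical axis.

C is a rectangular dining table. The top is 1627×790×32 mm with its upper surface at z = 726 mm. It stands on four round legs of 52 mm diameter, each leg's bounding box inset 43 mm from the nearest pair of top edges, running from the floor to the underside of the top.

The spool is on top of the stool. The table is against the stool's +x side, with their −y faces flush.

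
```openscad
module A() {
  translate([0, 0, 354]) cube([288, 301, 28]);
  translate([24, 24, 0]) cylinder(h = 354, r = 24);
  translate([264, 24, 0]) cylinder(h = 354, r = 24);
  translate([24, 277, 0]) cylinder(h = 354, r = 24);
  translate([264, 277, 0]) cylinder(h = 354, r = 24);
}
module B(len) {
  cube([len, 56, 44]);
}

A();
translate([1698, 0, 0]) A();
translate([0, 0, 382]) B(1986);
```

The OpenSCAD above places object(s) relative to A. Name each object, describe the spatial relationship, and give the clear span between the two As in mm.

A is a stool. B is a beam. A beam spans the tops of two stools. The clear span between the two stools is 1410 mm.

Second stool starts at x = 1698; first ends at x = 288; clear span = 1698 − 288 = 1410 mm.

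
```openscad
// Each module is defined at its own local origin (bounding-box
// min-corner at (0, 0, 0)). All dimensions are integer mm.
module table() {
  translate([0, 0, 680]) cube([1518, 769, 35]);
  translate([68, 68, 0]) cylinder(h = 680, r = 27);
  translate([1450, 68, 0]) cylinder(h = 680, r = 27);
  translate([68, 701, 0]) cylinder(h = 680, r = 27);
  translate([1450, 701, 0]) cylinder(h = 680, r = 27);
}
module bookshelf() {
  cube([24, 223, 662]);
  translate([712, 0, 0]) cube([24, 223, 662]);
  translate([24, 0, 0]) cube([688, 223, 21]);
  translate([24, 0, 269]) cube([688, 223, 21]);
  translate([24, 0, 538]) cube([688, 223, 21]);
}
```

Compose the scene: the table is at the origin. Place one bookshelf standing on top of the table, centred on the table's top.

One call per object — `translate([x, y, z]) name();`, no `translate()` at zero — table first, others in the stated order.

table();
translate([391, 273, 715]) bookshelf();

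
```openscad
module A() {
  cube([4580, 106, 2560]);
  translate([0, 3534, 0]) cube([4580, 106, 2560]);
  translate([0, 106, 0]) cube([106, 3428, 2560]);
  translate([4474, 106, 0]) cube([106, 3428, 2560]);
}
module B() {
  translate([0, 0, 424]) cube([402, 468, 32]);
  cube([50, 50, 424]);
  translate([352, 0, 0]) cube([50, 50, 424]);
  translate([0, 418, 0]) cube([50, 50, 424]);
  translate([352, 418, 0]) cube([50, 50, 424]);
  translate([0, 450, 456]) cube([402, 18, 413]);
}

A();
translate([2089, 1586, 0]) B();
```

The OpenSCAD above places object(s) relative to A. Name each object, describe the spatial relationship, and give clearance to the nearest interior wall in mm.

Clearances: x = 1983, y = 1480; minimum 1480 mm.

A is a house frame. B is a chair. The chair sits inside the house frame, centred. The clearance to the nearest interior wall is 1480 mm.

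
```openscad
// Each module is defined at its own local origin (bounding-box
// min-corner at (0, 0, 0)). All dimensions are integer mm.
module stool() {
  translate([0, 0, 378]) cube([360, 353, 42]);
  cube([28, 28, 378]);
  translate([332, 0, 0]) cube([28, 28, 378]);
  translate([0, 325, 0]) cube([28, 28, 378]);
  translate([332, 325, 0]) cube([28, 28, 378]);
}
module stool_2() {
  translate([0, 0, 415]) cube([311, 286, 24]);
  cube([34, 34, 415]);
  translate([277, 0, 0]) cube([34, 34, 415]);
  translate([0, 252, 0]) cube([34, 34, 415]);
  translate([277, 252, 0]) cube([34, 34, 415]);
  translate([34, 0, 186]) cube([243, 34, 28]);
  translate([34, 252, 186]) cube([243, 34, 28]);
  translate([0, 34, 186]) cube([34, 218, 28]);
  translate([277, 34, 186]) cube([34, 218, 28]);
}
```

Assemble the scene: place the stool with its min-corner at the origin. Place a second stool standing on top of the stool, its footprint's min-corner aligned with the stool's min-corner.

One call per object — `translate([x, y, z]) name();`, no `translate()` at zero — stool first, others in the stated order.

stool();
translate([0, 0, 420]) stool_2();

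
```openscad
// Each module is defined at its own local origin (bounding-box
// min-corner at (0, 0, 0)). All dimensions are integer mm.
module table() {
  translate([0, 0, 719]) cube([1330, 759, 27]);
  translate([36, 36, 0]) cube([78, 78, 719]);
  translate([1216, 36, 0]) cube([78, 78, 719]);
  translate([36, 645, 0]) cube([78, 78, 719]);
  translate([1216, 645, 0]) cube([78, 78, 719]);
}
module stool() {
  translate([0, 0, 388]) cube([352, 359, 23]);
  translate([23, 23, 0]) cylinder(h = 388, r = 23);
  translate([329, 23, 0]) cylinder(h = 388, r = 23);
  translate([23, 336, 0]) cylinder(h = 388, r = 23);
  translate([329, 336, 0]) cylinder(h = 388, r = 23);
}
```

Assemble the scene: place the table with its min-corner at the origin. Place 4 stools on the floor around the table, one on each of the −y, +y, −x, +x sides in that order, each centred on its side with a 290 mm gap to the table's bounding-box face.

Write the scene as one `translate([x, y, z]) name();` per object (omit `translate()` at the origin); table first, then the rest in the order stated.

table();
translate([489, -649, 0]) stool();
translate([489, 1049, 0]) stool();
translate([-642, 200, 0]) stool();
translate([1620, 200, 0]) stool();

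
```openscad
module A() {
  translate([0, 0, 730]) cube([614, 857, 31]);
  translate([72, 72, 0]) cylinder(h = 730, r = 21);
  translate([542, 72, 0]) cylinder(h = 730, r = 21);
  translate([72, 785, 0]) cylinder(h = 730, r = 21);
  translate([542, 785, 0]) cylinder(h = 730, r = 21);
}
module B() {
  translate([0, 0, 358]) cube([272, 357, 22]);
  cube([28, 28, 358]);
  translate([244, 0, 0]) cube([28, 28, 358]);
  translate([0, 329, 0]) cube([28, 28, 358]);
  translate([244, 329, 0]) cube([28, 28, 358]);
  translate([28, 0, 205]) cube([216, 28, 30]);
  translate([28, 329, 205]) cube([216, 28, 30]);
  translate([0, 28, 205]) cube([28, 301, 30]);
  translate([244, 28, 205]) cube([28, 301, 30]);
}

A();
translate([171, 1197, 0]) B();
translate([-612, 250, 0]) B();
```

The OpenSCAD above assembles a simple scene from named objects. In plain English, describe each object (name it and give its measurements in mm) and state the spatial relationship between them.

A is a table: top 614 mm (x) × 857 mm (y), 31 mm thick, upper face at z = 761 mm, on four round legs of 42 mm diameter, each leg's bounding box inset 51 mm from the nearest pair of top edges, running from z = 0 to the bottom of the top.

B is a four-legged stool. The seat is a 272×357×22 mm slab whose top surface is at z = 380 mm; four square legs, each 28×28 mm in cross-section, run from the floor (z = 0) to the underside of the seat, each flush with a corner of the seat. Four stretchers, 28 mm wide and 30 mm tall, connect adjacent legs with their undersides at z = 205 mm, each running between the inner faces of the legs it joins and aligned with the legs' outer faces on the other axis.

Two stools sit around the table at the +y, −x sides.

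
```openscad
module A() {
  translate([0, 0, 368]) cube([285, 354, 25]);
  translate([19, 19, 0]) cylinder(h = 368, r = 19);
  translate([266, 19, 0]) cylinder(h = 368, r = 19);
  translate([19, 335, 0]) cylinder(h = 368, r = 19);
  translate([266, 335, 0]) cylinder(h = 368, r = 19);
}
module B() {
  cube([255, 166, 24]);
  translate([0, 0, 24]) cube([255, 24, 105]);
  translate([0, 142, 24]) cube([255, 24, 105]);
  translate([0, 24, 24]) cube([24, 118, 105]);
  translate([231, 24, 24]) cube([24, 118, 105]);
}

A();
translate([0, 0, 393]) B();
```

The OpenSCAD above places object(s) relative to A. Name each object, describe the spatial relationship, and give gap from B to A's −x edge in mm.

A is a stool. B is an open box. The open box is on top of the stool. The gap from the open box to the stool's −x edge is 0 mm.

The open box's min-x is at 0; the stool's min-x is 0; gap = 0 mm.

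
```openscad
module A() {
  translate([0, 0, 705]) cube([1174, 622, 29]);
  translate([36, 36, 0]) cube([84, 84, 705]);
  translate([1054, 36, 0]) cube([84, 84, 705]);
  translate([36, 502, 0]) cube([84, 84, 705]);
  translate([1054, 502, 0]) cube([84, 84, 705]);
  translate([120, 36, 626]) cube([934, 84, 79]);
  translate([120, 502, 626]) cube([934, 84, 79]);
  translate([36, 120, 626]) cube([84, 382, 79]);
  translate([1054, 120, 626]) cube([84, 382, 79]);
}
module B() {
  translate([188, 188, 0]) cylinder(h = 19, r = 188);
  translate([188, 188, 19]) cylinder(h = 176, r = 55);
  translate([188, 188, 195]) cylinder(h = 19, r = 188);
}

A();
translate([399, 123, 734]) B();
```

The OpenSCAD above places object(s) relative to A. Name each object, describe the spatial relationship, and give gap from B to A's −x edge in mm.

A is a table. B is a spool. The spool is on top of the table, centred. The gap from the spool to the table's −x edge is 399 mm.

The spool's min-x is at 399; the table's min-x is 0; gap = 399 mm.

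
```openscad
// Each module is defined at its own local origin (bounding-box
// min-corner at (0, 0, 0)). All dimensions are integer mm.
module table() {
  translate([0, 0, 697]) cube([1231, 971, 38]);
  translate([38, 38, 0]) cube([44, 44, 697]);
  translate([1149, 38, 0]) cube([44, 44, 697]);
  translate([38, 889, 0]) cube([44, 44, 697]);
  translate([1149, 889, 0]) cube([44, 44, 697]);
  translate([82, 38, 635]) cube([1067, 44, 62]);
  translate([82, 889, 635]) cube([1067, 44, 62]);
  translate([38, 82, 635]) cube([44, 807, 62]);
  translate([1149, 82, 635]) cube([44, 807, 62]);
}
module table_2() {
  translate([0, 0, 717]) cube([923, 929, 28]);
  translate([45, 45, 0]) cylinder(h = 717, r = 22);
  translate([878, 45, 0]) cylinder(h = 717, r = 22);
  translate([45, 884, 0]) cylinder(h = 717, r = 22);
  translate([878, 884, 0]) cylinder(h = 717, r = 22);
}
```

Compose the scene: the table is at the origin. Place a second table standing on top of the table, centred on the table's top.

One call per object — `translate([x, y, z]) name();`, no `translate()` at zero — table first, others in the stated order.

table();
translate([154, 21, 735]) table_2();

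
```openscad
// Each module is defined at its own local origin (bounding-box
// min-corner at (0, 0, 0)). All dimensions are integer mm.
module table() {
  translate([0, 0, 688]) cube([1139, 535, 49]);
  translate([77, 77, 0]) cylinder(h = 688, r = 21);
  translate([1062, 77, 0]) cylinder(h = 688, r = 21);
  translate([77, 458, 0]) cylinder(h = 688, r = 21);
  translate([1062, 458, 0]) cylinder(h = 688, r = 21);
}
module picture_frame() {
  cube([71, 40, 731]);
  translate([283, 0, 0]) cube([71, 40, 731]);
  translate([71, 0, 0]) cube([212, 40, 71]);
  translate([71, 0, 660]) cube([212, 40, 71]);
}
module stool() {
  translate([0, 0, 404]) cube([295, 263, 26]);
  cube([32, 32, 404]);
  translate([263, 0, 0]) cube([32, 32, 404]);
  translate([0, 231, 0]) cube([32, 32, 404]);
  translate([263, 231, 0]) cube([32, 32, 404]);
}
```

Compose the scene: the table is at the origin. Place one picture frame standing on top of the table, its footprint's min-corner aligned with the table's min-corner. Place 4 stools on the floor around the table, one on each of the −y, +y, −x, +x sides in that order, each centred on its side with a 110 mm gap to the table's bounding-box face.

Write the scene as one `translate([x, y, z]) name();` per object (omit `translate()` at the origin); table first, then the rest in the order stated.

table();
translate([0, 0, 737]) picture_frame();
translate([422, -373, 0]) stool();
translate([422, 645, 0]) stool();
translate([-405, 136, 0]) stool();
translate([1249, 136, 0]) stool();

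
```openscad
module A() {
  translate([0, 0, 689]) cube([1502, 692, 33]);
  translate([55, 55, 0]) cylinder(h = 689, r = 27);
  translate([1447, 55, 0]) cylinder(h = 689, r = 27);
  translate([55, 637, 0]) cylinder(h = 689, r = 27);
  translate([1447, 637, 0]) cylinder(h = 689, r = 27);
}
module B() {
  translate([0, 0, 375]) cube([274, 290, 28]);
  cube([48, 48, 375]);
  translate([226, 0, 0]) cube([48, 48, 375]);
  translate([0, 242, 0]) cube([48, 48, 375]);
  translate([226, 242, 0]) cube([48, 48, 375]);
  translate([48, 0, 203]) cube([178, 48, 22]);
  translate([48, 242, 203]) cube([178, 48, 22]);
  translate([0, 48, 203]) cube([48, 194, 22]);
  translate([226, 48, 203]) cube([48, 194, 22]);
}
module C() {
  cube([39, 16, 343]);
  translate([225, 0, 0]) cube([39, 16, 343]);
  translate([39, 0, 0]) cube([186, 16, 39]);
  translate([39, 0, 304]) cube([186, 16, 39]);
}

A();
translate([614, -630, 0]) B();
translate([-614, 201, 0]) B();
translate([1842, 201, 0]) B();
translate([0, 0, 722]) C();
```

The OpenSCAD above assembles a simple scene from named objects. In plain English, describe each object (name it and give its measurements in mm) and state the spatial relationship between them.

A is a rectangular dining table. The top is 1502×692×33 mm with its upper surface at z = 722 mm. It stands on four round legs of 54 mm diameter, each leg's bounding box inset 28 mm from the nearest pair of top edges, running from the floor to the underside of the top.

B is a simple wooden stool: a rectangular seat 274 mm (x) by 290 mm (y), 28 mm thick, top face at z = 403 mm, on four square legs, each 48×48 mm in cross-section. The legs rest on z = 0, each flush with a corner of the seat. Four stretchers, 48 mm wide and 22 mm tall, connect adjacent legs with their undersides at z = 203 mm, each running between the inner faces of the legs it joins and aligned with the legs' outer faces on the other axis.

C is a rectangular picture frame lying in the x–z plane (depth along y). The opening is 186 mm wide (x) by 265 mm tall (z), surrounded by a border 39 mm wide on all four sides. The frame is 16 mm deep and is made of two full-height vertical stiles with two horizontal rails fitted between them.

Three stools sit around the table at the −y, −x, +x sides. The picture frame is on top of the table.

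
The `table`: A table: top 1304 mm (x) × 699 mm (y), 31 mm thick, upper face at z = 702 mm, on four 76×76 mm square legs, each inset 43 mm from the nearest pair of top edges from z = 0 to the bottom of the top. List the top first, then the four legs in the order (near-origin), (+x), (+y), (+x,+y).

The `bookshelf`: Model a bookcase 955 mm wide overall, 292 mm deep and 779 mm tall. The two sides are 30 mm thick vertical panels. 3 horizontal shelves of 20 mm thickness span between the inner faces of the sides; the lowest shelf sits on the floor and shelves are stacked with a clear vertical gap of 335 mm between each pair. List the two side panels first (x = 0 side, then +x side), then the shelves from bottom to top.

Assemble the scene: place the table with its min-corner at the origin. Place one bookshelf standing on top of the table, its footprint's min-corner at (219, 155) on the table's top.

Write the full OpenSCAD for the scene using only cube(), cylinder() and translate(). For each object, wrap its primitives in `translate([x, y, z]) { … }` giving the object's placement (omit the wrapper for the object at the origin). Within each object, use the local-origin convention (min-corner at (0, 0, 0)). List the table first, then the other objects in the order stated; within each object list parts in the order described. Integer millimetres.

translate([0, 0, 671]) cube([1304, 699, 31]);
translate([43, 43, 0]) cube([76, 76, 671]);
translate([1185, 43, 0]) cube([76, 76, 671]);
translate([43, 580, 0]) cube([76, 76, 671]);
translate([1185, 580, 0]) cube([76, 76, 671]);
translate([219, 155, 702]) {
  cube([30, 292, 779]);
  translate([925, 0, 0]) cube([30, 292, 779]);
  translate([30, 0, 0]) cube([895, 292, 20]);
  translate([30, 0, 355]) cube([895, 292, 20]);
  translate([30, 0, 710]) cube([895, 292, 20]);
}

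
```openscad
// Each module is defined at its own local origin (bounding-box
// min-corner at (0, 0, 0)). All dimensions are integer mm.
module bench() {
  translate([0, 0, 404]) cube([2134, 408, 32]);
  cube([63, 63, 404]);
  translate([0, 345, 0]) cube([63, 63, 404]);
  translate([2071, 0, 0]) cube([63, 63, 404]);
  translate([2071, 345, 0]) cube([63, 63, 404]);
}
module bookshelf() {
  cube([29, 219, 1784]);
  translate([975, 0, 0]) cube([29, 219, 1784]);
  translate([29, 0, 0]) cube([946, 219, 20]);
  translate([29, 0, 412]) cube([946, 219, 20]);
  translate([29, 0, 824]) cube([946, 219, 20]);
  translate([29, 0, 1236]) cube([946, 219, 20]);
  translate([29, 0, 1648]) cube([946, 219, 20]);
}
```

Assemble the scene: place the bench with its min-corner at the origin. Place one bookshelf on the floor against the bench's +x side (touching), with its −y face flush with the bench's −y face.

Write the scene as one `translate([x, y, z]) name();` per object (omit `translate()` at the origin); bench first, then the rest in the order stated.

bench();
translate([2134, 0, 0]) bookshelf();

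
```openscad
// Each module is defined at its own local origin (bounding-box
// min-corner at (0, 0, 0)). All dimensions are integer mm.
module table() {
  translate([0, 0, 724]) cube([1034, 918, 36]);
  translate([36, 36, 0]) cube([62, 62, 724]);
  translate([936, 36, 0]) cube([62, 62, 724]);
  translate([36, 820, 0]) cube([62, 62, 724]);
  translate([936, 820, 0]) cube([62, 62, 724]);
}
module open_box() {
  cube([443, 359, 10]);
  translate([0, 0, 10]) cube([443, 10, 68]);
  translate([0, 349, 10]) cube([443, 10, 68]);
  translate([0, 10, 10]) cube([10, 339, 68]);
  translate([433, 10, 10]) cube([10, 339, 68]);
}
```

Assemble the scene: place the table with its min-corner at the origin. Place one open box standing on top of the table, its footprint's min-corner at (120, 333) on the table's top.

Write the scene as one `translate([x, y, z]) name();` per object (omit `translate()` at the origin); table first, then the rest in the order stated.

table();
translate([120, 333, 760]) open_box();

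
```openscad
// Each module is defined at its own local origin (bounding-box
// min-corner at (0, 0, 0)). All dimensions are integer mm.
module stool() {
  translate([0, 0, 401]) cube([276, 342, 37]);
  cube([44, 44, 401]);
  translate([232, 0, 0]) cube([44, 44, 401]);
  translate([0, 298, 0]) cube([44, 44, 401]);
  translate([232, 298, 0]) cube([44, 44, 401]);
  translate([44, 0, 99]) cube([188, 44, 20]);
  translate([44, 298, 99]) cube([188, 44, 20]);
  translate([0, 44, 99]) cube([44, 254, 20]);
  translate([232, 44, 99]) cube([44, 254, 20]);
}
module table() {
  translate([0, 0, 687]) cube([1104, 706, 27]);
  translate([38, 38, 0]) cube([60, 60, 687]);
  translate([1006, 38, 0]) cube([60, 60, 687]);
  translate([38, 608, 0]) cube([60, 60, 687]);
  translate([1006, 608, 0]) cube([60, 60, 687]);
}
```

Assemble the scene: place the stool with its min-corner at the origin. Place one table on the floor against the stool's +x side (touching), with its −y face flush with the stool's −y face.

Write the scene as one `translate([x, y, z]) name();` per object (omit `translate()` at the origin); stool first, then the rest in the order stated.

stool();
translate([276, 0, 0]) table();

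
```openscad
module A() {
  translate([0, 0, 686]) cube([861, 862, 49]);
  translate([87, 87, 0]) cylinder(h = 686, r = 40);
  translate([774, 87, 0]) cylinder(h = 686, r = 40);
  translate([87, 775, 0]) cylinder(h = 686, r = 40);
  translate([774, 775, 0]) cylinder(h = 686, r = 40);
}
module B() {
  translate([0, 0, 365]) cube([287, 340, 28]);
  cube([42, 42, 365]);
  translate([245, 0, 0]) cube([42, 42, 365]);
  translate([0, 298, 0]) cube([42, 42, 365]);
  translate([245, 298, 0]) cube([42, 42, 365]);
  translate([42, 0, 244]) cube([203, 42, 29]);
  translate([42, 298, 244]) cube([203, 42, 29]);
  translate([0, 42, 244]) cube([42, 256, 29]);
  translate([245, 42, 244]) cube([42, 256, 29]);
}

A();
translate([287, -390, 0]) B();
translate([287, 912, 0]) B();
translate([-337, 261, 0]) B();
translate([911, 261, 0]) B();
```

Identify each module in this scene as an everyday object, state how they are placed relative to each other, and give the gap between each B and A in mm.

A is a table. B is a stool. Four stools sit around the table at the −y, +y, −x, +x sides. The gap between each stool and the table is 50 mm.

Each stool's nearest face is 50 mm from the table's bounding box.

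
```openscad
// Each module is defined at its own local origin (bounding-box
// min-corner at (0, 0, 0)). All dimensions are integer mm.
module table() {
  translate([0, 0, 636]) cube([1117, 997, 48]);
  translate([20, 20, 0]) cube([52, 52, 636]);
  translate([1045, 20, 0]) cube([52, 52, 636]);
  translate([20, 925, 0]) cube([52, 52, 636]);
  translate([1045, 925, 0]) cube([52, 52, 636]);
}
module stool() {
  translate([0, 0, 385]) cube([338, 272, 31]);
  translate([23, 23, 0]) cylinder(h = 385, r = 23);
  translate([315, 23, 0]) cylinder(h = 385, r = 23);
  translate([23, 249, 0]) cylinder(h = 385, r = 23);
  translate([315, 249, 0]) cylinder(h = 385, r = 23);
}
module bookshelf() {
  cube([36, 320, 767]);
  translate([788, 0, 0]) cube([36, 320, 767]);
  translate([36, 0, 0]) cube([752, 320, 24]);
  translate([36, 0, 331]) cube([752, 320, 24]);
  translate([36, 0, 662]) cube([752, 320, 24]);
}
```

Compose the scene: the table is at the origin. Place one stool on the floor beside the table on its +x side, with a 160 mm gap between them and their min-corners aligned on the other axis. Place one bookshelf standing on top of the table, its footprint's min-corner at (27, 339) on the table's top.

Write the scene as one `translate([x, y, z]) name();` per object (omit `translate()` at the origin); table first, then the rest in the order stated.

table();
translate([1277, 0, 0]) stool();
translate([27, 339, 684]) bookshelf();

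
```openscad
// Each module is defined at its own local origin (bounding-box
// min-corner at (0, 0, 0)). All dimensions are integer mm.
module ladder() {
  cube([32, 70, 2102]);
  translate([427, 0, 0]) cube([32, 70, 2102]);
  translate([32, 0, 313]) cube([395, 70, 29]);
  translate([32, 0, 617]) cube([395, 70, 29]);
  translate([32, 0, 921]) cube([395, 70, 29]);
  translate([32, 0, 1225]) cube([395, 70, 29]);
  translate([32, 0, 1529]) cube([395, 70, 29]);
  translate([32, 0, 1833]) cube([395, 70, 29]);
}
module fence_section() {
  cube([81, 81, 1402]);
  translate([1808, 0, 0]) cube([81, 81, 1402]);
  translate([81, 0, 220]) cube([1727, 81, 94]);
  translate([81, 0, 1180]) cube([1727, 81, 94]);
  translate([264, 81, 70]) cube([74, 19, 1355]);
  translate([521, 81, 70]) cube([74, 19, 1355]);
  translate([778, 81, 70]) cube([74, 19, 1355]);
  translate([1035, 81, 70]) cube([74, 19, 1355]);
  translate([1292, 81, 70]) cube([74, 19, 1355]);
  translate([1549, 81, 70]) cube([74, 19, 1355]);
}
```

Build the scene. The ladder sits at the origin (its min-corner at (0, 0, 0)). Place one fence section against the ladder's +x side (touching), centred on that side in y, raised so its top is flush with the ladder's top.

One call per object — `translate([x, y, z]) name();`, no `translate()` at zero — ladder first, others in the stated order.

ladder();
translate([459, -15, 677]) fence_section();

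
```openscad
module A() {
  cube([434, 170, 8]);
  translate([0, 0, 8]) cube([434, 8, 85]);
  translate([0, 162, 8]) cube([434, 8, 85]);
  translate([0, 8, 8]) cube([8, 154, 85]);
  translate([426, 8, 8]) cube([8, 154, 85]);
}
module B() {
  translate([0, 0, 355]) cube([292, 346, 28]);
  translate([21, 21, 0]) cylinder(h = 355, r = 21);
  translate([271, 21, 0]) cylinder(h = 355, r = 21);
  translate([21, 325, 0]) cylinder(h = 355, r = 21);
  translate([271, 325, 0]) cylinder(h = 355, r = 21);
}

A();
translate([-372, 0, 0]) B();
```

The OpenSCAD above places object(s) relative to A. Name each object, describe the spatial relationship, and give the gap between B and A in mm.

A is an open box. B is a stool. The stool is on the floor beside the open box on its −x side. The gap between the stool and the open box is 80 mm.

The stool's nearest face is 80 mm from the open box's −x face.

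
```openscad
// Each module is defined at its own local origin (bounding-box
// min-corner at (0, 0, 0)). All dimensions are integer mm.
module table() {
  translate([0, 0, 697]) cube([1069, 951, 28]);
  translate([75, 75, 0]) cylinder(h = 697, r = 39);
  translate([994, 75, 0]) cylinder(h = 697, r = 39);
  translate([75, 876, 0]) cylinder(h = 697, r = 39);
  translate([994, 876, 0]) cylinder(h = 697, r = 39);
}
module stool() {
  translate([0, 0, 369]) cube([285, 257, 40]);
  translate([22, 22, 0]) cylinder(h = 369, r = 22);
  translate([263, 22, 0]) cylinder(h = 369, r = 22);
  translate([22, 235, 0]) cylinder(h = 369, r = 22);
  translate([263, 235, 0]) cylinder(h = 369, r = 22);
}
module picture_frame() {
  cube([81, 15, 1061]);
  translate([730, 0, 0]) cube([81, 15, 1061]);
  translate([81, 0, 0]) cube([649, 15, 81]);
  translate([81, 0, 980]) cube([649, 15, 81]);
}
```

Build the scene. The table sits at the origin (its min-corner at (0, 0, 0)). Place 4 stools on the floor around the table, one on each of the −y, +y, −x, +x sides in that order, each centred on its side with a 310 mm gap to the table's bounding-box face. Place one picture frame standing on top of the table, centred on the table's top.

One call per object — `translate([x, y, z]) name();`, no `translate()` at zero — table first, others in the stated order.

table();
translate([392, -567, 0]) stool();
translate([392, 1261, 0]) stool();
translate([-595, 347, 0]) stool();
translate([1379, 347, 0]) stool();
translate([129, 468, 725]) picture_frame();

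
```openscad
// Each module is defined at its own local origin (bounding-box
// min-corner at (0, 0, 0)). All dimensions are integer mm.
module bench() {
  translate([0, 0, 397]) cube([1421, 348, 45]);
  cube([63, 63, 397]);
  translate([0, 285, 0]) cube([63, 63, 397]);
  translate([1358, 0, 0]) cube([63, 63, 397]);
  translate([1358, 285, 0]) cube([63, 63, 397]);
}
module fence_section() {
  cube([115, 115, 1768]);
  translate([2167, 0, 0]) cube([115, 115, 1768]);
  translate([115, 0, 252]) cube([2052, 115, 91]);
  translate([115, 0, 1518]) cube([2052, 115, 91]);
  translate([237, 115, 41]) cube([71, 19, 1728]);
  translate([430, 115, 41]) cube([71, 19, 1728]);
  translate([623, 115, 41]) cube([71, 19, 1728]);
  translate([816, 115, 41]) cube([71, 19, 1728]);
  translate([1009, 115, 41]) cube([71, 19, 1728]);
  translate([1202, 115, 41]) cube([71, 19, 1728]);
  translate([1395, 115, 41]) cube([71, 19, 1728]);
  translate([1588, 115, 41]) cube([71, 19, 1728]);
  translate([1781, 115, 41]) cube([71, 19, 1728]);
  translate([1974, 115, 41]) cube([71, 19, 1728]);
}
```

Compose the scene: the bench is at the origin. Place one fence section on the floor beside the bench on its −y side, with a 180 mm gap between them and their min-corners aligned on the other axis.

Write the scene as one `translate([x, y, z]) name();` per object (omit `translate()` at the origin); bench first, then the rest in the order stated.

bench();
translate([0, -314, 0]) fence_section();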